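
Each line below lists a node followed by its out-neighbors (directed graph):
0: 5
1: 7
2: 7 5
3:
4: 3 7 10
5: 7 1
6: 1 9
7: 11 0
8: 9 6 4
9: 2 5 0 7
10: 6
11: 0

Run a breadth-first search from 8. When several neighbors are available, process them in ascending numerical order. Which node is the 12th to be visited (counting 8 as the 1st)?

Visit 8; enqueue 4, 6, 9 → queue [4, 6, 9]
Visit 4; enqueue 3, 7, 10 → queue [6, 9, 3, 7, 10]
Visit 6; enqueue 1 → queue [9, 3, 7, 10, 1]
Visit 9; enqueue 0, 2, 5 → queue [3, 7, 10, 1, 0, 2, 5]
Visit 3 → queue [7, 10, 1, 0, 2, 5]
Visit 7; enqueue 11 → queue [10, 1, 0, 2, 5, 11]
Visit 10 → queue [1, 0, 2, 5, 11]
Visit 1 → queue [0, 2, 5, 11]
Visit 0 → queue [2, 5, 11]
Visit 2 → queue [5, 11]
Visit 5 → queue [11]
Visit 11 → queue []

Visit order: 8, 4, 6, 9, 3, 7, 10, 1, 0, 2, 5, 11

11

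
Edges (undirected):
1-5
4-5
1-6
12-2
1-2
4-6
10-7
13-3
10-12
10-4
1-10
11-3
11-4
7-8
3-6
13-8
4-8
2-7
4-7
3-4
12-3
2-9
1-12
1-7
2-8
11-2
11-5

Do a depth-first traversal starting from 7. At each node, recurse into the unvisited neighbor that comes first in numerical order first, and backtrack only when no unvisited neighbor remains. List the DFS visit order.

Visit 7
7 → 1
1 → 2
2 → 8
8 → 4
4 → 3
3 → 6
3 → 11
11 → 5
3 → 12
12 → 10
3 → 13
2 → 9

7 1 2 8 4 3 6 11 5 12 10 13 9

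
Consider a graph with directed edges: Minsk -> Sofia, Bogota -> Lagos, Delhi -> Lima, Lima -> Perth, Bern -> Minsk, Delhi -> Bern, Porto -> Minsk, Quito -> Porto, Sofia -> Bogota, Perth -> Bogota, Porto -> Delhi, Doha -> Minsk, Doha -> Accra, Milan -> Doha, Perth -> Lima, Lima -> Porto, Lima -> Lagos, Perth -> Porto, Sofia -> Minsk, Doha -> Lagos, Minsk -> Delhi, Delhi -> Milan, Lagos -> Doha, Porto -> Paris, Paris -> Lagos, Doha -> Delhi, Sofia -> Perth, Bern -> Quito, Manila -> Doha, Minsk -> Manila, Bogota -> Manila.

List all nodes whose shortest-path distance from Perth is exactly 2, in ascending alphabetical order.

Delhi, Lagos, Manila, Minsk, Paris

Level 0: Perth
Level 1: Bogota, Lima, Porto
Level 2: Delhi, Lagos, Manila, Minsk, Paris
Level 3: Bern, Doha, Milan, Sofia
Level 4: Accra, Quito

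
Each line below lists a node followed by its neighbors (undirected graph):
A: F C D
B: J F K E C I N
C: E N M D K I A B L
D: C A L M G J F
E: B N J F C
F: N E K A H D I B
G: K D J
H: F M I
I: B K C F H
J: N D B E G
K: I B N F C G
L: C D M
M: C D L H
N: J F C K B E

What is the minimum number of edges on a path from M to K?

2

Level 0: M
Level 1: C, D, H, L
Level 2: A, B, E, F, G, I, J, K, N
K first appears at level 2.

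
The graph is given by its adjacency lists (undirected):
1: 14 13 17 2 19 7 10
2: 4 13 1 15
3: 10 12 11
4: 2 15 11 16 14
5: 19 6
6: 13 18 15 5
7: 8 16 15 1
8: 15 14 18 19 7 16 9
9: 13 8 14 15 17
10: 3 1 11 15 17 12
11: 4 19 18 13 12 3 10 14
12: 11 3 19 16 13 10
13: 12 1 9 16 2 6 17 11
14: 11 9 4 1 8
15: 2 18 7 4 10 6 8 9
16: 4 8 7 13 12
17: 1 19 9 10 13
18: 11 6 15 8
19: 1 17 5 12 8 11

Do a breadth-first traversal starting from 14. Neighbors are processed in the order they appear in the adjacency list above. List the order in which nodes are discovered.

14 -> 11 -> 9 -> 4 -> 1 -> 8 -> 19 -> 18 -> 13 -> 12 -> 3 -> 10 -> 15 -> 17 -> 2 -> 16 -> 7 -> 5 -> 6

Visit 14; enqueue 11, 9, 4, 1, 8 → queue [11, 9, 4, 1, 8]
Visit 11; enqueue 19, 18, 13, 12, 3, 10 → queue [9, 4, 1, 8, 19, 18, 13, 12, 3, 10]
Visit 9; enqueue 15, 17 → queue [4, 1, 8, 19, 18, 13, 12, 3, 10, 15, 17]
Visit 4; enqueue 2, 16 → queue [1, 8, 19, 18, 13, 12, 3, 10, 15, 17, 2, 16]
Visit 1; enqueue 7 → queue [8, 19, 18, 13, 12, 3, 10, 15, 17, 2, 16, 7]
Visit 8 → queue [19, 18, 13, 12, 3, 10, 15, 17, 2, 16, 7]
Visit 19; enqueue 5 → queue [18, 13, 12, 3, 10, 15, 17, 2, 16, 7, 5]
Visit 18; enqueue 6 → queue [13, 12, 3, 10, 15, 17, 2, 16, 7, 5, 6]
Visit 13 → queue [12, 3, 10, 15, 17, 2, 16, 7, 5, 6]
Visit 12 → queue [3, 10, 15, 17, 2, 16, 7, 5, 6]
Visit 3 → queue [10, 15, 17, 2, 16, 7, 5, 6]
Visit 10 → queue [15, 17, 2, 16, 7, 5, 6]
Visit 15 → queue [17, 2, 16, 7, 5, 6]
Visit 17 → queue [2, 16, 7, 5, 6]
Visit 2 → queue [16, 7, 5, 6]
Visit 16 → queue [7, 5, 6]
Visit 7 → queue [5, 6]
Visit 5 → queue [6]
Visit 6 → queue []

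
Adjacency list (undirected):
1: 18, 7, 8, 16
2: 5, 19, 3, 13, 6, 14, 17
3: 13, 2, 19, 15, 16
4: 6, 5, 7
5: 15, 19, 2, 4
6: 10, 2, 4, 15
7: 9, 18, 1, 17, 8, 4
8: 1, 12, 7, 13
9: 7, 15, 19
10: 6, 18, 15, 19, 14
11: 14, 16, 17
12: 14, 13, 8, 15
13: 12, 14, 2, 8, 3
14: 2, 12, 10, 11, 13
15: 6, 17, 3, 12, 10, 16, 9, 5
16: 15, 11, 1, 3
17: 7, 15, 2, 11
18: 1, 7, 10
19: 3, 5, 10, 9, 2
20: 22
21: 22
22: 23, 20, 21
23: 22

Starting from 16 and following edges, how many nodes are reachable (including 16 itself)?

BFS from 16 visits: 16, 15, 11, 3, 1, 17, 12, 10, 9, 6, 5, 14, 19, 13, 2, 18, 8, 7, 4
Reachable nodes: 19 of 23 total.

19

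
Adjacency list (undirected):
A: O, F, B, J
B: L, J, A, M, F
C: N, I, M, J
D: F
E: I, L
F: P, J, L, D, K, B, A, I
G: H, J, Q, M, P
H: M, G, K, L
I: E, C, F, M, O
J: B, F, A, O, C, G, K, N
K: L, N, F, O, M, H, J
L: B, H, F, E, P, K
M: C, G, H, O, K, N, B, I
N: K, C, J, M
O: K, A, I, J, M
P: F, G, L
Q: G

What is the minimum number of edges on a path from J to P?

Level 0: J
Level 1: A, B, C, F, G, K, N, O
Level 2: D, H, I, L, M, P, Q
Level 3: E
P first appears at level 2.

2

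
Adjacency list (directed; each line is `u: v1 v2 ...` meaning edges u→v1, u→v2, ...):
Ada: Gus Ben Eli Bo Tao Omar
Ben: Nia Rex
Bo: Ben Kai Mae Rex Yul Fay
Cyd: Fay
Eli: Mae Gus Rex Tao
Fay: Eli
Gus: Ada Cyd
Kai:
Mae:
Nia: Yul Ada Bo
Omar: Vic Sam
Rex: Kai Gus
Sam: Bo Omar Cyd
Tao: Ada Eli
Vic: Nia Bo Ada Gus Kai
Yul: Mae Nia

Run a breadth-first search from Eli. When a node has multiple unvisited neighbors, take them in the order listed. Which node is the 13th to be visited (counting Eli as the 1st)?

Visit Eli; enqueue Mae, Gus, Rex, Tao → queue [Mae, Gus, Rex, Tao]
Visit Mae → queue [Gus, Rex, Tao]
Visit Gus; enqueue Ada, Cyd → queue [Rex, Tao, Ada, Cyd]
Visit Rex; enqueue Kai → queue [Tao, Ada, Cyd, Kai]
Visit Tao → queue [Ada, Cyd, Kai]
Visit Ada; enqueue Ben, Bo, Omar → queue [Cyd, Kai, Ben, Bo, Omar]
Visit Cyd; enqueue Fay → queue [Kai, Ben, Bo, Omar, Fay]
Visit Kai → queue [Ben, Bo, Omar, Fay]
Visit Ben; enqueue Nia → queue [Bo, Omar, Fay, Nia]
Visit Bo; enqueue Yul → queue [Omar, Fay, Nia, Yul]
Visit Omar; enqueue Vic, Sam → queue [Fay, Nia, Yul, Vic, Sam]
Visit Fay → queue [Nia, Yul, Vic, Sam]
Visit Nia → queue [Yul, Vic, Sam]
Visit Yul → queue [Vic, Sam]
Visit Vic → queue [Sam]
Visit Sam → queue []

Visit order: Eli, Mae, Gus, Rex, Tao, Ada, Cyd, Kai, Ben, Bo, Omar, Fay, Nia, Yul, Vic, Sam

Nia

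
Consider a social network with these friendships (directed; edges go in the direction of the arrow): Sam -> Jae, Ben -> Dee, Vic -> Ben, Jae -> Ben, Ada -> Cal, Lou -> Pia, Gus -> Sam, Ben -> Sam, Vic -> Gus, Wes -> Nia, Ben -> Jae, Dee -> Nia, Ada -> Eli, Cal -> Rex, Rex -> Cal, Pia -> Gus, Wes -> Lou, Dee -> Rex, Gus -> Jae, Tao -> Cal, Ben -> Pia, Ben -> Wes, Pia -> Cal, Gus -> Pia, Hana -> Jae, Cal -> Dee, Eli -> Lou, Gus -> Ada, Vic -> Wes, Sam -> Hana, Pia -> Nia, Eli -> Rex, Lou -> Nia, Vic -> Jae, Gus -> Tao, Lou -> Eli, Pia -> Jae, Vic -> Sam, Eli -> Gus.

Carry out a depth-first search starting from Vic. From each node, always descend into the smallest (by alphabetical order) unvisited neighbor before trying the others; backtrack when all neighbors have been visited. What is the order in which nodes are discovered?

Visit Vic
Vic → Ben
Ben → Dee
Dee → Nia
Dee → Rex
Rex → Cal
Ben → Jae
Ben → Pia
Pia → Gus
Gus → Ada
Ada → Eli
Eli → Lou
Gus → Sam
Sam → Hana
Gus → Tao
Ben → Wes

Vic, Ben, Dee, Nia, Rex, Cal, Jae, Pia, Gus, Ada, Eli, Lou, Sam, Hana, Tao, Wes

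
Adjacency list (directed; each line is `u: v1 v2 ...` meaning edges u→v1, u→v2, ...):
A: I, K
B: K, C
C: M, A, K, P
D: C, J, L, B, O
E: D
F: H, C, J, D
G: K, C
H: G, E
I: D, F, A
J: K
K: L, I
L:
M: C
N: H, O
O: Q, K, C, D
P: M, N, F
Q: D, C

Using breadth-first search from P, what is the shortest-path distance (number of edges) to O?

Level 0: P
Level 1: F, M, N
Level 2: C, D, H, J, O
Level 3: A, B, E, G, K, L, Q
Level 4: I
O first appears at level 2.

2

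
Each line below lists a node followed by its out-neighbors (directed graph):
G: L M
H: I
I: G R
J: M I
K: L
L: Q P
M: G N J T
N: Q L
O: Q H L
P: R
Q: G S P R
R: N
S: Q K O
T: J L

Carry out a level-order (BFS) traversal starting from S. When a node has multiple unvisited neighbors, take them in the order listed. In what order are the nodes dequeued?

S Q K O G P R L H M N I J T

Visit S; enqueue Q, K, O → queue [Q, K, O]
Visit Q; enqueue G, P, R → queue [K, O, G, P, R]
Visit K; enqueue L → queue [O, G, P, R, L]
Visit O; enqueue H → queue [G, P, R, L, H]
Visit G; enqueue M → queue [P, R, L, H, M]
Visit P → queue [R, L, H, M]
Visit R; enqueue N → queue [L, H, M, N]
Visit L → queue [H, M, N]
Visit H; enqueue I → queue [M, N, I]
Visit M; enqueue J, T → queue [N, I, J, T]
Visit N → queue [I, J, T]
Visit I → queue [J, T]
Visit J → queue [T]
Visit T → queue []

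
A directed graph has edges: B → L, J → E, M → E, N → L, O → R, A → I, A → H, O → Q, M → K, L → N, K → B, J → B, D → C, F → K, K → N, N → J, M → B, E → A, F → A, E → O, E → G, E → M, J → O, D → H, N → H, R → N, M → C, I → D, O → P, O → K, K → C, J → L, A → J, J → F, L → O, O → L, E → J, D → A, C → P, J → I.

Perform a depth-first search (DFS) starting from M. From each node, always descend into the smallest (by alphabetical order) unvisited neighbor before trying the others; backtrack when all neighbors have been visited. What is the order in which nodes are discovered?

Visit M
M → B
B → L
L → N
N → H
N → J
J → E
E → A
A → I
I → D
D → C
C → P
E → G
E → O
O → K
O → Q
O → R
J → F

M, B, L, N, H, J, E, A, I, D, C, P, G, O, K, Q, R, F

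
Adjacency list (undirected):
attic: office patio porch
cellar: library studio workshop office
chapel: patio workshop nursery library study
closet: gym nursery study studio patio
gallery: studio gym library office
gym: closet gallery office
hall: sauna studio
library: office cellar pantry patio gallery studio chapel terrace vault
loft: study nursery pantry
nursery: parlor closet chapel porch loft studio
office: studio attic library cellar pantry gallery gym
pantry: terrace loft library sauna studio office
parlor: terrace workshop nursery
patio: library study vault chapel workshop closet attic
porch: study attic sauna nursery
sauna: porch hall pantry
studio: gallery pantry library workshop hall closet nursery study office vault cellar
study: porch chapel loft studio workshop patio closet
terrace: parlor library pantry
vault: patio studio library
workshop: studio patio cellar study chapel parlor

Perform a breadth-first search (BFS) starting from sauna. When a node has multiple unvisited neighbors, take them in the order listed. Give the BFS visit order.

sauna, porch, hall, pantry, study, attic, nursery, studio, terrace, loft, library, office, chapel, workshop, patio, closet, parlor, gallery, vault, cellar, gym

Visit sauna; enqueue porch, hall, pantry → queue [porch, hall, pantry]
Visit porch; enqueue study, attic, nursery → queue [hall, pantry, study, attic, nursery]
Visit hall; enqueue studio → queue [pantry, study, attic, nursery, studio]
Visit pantry; enqueue terrace, loft, library, office → queue [study, attic, nursery, studio, terrace, loft, library, office]
Visit study; enqueue chapel, workshop, patio, closet → queue [attic, nursery, studio, terrace, loft, library, office, chapel, workshop, patio, closet]
Visit attic → queue [nursery, studio, terrace, loft, library, office, chapel, workshop, patio, closet]
Visit nursery; enqueue parlor → queue [studio, terrace, loft, library, office, chapel, workshop, patio, closet, parlor]
Visit studio; enqueue gallery, vault, cellar → queue [terrace, loft, library, office, chapel, workshop, patio, closet, parlor, gallery, vault, cellar]
Visit terrace → queue [loft, library, office, chapel, workshop, patio, closet, parlor, gallery, vault, cellar]
Visit loft → queue [library, office, chapel, workshop, patio, closet, parlor, gallery, vault, cellar]
Visit library → queue [office, chapel, workshop, patio, closet, parlor, gallery, vault, cellar]
Visit office; enqueue gym → queue [chapel, workshop, patio, closet, parlor, gallery, vault, cellar, gym]
Visit chapel → queue [workshop, patio, closet, parlor, gallery, vault, cellar, gym]
Visit workshop → queue [patio, closet, parlor, gallery, vault, cellar, gym]
Visit patio → queue [closet, parlor, gallery, vault, cellar, gym]
Visit closet → queue [parlor, gallery, vault, cellar, gym]
Visit parlor → queue [gallery, vault, cellar, gym]
Visit gallery → queue [vault, cellar, gym]
Visit vault → queue [cellar, gym]
Visit cellar → queue [gym]
Visit gym → queue []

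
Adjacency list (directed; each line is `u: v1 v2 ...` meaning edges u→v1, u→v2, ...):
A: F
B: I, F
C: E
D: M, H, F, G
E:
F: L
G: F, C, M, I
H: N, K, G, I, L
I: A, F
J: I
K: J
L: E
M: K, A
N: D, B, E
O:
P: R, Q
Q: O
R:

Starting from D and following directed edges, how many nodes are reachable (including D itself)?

14

BFS from D visits: D, F, G, H, M, L, C, I, K, N, A, E, J, B
Reachable nodes: 14 of 18 total.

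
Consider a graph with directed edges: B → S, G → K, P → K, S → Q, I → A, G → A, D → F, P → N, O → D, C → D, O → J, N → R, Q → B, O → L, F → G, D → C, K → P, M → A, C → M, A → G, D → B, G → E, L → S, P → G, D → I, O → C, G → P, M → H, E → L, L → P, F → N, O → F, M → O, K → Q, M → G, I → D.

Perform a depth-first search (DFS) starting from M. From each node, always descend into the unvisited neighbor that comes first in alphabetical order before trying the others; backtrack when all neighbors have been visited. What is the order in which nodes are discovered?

M → A → G → E → L → P → K → Q → B → S → N → R → H → O → C → D → F → I → J

Visit M
M → A
A → G
G → E
E → L
L → P
P → K
K → Q
Q → B
B → S
P → N
N → R
M → H
M → O
O → C
C → D
D → F
D → I
O → J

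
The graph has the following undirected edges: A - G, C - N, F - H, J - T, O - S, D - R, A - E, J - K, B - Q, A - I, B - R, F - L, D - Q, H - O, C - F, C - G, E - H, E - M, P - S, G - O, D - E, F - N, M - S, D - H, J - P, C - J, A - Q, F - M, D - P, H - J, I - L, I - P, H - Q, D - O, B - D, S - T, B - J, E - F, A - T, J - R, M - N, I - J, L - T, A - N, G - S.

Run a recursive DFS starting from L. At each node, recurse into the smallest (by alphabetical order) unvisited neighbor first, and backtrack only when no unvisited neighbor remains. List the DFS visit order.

Visit L
L → F
F → C
C → G
G → A
A → E
E → D
D → B
B → J
J → H
H → O
O → S
S → M
M → N
S → P
P → I
S → T
H → Q
J → K
J → R

L F C G A E D B J H O S M N P I T Q K R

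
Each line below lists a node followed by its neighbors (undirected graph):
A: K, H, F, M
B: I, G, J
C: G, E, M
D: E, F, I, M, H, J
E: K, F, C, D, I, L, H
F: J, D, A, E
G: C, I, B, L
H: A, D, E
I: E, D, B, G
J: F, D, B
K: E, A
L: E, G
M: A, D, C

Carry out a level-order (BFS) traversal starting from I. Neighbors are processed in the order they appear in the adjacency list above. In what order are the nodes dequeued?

Visit I; enqueue E, D, B, G → queue [E, D, B, G]
Visit E; enqueue K, F, C, L, H → queue [D, B, G, K, F, C, L, H]
Visit D; enqueue M, J → queue [B, G, K, F, C, L, H, M, J]
Visit B → queue [G, K, F, C, L, H, M, J]
Visit G → queue [K, F, C, L, H, M, J]
Visit K; enqueue A → queue [F, C, L, H, M, J, A]
Visit F → queue [C, L, H, M, J, A]
Visit C → queue [L, H, M, J, A]
Visit L → queue [H, M, J, A]
Visit H → queue [M, J, A]
Visit M → queue [J, A]
Visit J → queue [A]
Visit A → queue []

I -> E -> D -> B -> G -> K -> F -> C -> L -> H -> M -> J -> A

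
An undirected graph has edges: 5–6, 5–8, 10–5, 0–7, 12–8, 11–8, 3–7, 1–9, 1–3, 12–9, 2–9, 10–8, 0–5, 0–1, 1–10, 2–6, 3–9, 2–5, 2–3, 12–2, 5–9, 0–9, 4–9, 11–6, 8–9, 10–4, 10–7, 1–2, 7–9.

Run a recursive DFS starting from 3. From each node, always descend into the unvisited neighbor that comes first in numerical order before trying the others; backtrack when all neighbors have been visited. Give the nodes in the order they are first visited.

3 1 0 5 2 6 11 8 9 4 10 7 12

Visit 3
3 → 1
1 → 0
0 → 5
5 → 2
2 → 6
6 → 11
11 → 8
8 → 9
9 → 4
4 → 10
10 → 7
9 → 12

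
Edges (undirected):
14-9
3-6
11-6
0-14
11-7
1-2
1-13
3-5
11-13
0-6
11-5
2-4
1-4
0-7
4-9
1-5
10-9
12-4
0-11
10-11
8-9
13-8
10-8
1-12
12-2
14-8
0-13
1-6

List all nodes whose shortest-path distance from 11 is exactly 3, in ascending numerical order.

2, 4, 12

Level 0: 11
Level 1: 0, 5, 6, 7, 10, 13
Level 2: 1, 3, 8, 9, 14
Level 3: 2, 4, 12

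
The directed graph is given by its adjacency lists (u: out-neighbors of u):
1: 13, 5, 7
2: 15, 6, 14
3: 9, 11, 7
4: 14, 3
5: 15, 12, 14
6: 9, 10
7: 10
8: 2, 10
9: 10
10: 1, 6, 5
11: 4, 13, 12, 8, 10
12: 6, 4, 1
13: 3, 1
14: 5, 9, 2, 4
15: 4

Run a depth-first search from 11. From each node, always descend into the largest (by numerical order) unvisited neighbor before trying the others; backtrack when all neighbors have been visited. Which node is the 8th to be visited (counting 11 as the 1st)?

15

Visit 11
11 → 13
13 → 3
3 → 9
9 → 10
10 → 6
10 → 5
5 → 15
15 → 4
4 → 14
14 → 2
5 → 12
12 → 1
1 → 7
11 → 8

Visit order: 11, 13, 3, 9, 10, 6, 5, 15, 4, 14, 2, 12, 1, 7, 8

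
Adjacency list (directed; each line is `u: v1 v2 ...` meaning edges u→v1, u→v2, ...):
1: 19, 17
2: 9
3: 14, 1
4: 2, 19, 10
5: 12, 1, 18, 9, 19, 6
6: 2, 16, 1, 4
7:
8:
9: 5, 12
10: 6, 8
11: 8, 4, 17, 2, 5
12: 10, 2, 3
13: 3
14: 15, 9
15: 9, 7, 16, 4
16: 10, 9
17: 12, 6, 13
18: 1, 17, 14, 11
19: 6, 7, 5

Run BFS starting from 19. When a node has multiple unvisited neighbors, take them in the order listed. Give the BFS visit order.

19 -> 6 -> 7 -> 5 -> 2 -> 16 -> 1 -> 4 -> 12 -> 18 -> 9 -> 10 -> 17 -> 3 -> 14 -> 11 -> 8 -> 13 -> 15

Visit 19; enqueue 6, 7, 5 → queue [6, 7, 5]
Visit 6; enqueue 2, 16, 1, 4 → queue [7, 5, 2, 16, 1, 4]
Visit 7 → queue [5, 2, 16, 1, 4]
Visit 5; enqueue 12, 18, 9 → queue [2, 16, 1, 4, 12, 18, 9]
Visit 2 → queue [16, 1, 4, 12, 18, 9]
Visit 16; enqueue 10 → queue [1, 4, 12, 18, 9, 10]
Visit 1; enqueue 17 → queue [4, 12, 18, 9, 10, 17]
Visit 4 → queue [12, 18, 9, 10, 17]
Visit 12; enqueue 3 → queue [18, 9, 10, 17, 3]
Visit 18; enqueue 14, 11 → queue [9, 10, 17, 3, 14, 11]
Visit 9 → queue [10, 17, 3, 14, 11]
Visit 10; enqueue 8 → queue [17, 3, 14, 11, 8]
Visit 17; enqueue 13 → queue [3, 14, 11, 8, 13]
Visit 3 → queue [14, 11, 8, 13]
Visit 14; enqueue 15 → queue [11, 8, 13, 15]
Visit 11 → queue [8, 13, 15]
Visit 8 → queue [13, 15]
Visit 13 → queue [15]
Visit 15 → queue []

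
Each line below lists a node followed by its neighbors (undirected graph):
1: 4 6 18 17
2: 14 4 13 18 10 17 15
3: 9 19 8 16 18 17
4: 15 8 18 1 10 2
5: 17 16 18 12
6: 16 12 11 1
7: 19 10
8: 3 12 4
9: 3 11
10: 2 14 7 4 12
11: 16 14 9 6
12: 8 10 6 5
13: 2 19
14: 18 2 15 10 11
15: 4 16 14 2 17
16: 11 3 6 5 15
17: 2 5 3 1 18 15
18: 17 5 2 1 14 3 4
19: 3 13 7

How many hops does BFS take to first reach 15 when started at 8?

Level 0: 8
Level 1: 3, 4, 12
Level 2: 1, 2, 5, 6, 9, 10, 15, 16, 17, 18, 19
Level 3: 7, 11, 13, 14
15 first appears at level 2.

2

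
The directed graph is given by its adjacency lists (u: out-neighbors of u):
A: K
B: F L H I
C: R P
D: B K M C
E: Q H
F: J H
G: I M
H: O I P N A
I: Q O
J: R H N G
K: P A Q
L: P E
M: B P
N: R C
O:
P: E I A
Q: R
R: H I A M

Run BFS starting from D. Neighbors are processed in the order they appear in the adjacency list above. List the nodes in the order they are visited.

D -> B -> K -> M -> C -> F -> L -> H -> I -> P -> A -> Q -> R -> J -> E -> O -> N -> G

Visit D; enqueue B, K, M, C → queue [B, K, M, C]
Visit B; enqueue F, L, H, I → queue [K, M, C, F, L, H, I]
Visit K; enqueue P, A, Q → queue [M, C, F, L, H, I, P, A, Q]
Visit M → queue [C, F, L, H, I, P, A, Q]
Visit C; enqueue R → queue [F, L, H, I, P, A, Q, R]
Visit F; enqueue J → queue [L, H, I, P, A, Q, R, J]
Visit L; enqueue E → queue [H, I, P, A, Q, R, J, E]
Visit H; enqueue O, N → queue [I, P, A, Q, R, J, E, O, N]
Visit I → queue [P, A, Q, R, J, E, O, N]
Visit P → queue [A, Q, R, J, E, O, N]
Visit A → queue [Q, R, J, E, O, N]
Visit Q → queue [R, J, E, O, N]
Visit R → queue [J, E, O, N]
Visit J; enqueue G → queue [E, O, N, G]
Visit E → queue [O, N, G]
Visit O → queue [N, G]
Visit N → queue [G]
Visit G → queue []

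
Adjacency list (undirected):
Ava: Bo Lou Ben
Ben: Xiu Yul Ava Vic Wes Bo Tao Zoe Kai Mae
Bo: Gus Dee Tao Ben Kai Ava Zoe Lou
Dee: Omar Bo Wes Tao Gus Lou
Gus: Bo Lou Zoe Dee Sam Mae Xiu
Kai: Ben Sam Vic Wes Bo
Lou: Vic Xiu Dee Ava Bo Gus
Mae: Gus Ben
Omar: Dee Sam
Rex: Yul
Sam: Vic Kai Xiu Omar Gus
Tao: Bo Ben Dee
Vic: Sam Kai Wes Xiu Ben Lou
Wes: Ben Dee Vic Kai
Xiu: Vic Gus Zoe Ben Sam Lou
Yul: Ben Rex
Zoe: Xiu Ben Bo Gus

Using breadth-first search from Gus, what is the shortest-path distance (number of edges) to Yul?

3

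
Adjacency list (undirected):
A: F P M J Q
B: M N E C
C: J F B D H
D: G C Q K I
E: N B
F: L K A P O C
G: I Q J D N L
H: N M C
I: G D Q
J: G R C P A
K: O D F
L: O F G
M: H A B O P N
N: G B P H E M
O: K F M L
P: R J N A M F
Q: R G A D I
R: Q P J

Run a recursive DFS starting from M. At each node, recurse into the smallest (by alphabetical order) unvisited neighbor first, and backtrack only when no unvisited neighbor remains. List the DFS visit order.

M, A, F, C, B, E, N, G, D, I, Q, R, J, P, K, O, L, H

Visit M
M → A
A → F
F → C
C → B
B → E
E → N
N → G
G → D
D → I
I → Q
Q → R
R → J
J → P
D → K
K → O
O → L
N → H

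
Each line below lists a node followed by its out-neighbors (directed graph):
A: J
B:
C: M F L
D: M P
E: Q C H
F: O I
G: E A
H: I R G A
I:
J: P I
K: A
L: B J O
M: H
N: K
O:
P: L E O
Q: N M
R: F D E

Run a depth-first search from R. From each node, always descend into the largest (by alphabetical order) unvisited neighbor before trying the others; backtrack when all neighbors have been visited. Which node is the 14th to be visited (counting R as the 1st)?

Visit R
R → F
F → O
F → I
R → E
E → Q
Q → N
N → K
K → A
A → J
J → P
P → L
L → B
Q → M
M → H
H → G
E → C
R → D

Visit order: R, F, O, I, E, Q, N, K, A, J, P, L, B, M, H, G, C, D

M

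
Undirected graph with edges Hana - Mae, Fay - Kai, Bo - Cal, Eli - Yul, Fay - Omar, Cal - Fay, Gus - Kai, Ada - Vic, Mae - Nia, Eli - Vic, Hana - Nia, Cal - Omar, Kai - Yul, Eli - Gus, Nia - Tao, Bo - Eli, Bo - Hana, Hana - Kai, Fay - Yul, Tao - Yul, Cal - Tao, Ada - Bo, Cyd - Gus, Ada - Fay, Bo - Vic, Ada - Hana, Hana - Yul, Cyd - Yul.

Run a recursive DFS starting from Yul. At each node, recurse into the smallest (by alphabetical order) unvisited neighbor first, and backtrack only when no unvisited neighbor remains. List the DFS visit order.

Visit Yul
Yul → Cyd
Cyd → Gus
Gus → Eli
Eli → Bo
Bo → Ada
Ada → Fay
Fay → Cal
Cal → Omar
Cal → Tao
Tao → Nia
Nia → Hana
Hana → Kai
Hana → Mae
Ada → Vic

Yul → Cyd → Gus → Eli → Bo → Ada → Fay → Cal → Omar → Tao → Nia → Hana → Kai → Mae → Vic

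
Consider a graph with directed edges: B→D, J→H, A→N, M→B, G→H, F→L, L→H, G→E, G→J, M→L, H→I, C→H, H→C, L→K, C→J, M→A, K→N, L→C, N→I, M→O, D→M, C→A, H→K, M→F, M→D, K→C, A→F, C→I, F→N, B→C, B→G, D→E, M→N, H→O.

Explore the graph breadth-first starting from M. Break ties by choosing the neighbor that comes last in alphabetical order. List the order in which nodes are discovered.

M -> O -> N -> L -> F -> D -> B -> A -> I -> K -> H -> C -> E -> G -> J

Visit M; enqueue O, N, L, F, D, B, A → queue [O, N, L, F, D, B, A]
Visit O → queue [N, L, F, D, B, A]
Visit N; enqueue I → queue [L, F, D, B, A, I]
Visit L; enqueue K, H, C → queue [F, D, B, A, I, K, H, C]
Visit F → queue [D, B, A, I, K, H, C]
Visit D; enqueue E → queue [B, A, I, K, H, C, E]
Visit B; enqueue G → queue [A, I, K, H, C, E, G]
Visit A → queue [I, K, H, C, E, G]
Visit I → queue [K, H, C, E, G]
Visit K → queue [H, C, E, G]
Visit H → queue [C, E, G]
Visit C; enqueue J → queue [E, G, J]
Visit E → queue [G, J]
Visit G → queue [J]
Visit J → queue []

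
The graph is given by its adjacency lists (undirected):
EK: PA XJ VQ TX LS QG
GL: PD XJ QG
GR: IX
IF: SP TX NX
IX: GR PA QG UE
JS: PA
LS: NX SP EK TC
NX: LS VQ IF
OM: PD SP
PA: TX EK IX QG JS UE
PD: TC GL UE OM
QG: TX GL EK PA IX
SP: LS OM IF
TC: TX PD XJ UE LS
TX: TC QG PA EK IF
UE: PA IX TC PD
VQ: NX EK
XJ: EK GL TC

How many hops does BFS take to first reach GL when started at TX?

2

Level 0: TX
Level 1: EK, IF, PA, QG, TC
Level 2: GL, IX, JS, LS, NX, PD, SP, UE, VQ, XJ
Level 3: GR, OM
GL first appears at level 2.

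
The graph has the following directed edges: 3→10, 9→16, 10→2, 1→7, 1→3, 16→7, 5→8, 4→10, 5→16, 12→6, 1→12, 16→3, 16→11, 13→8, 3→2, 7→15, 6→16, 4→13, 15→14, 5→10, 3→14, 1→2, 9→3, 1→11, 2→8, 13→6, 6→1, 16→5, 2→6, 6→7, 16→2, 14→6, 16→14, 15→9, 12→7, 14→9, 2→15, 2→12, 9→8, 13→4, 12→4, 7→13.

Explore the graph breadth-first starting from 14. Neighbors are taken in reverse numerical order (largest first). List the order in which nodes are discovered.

Visit 14; enqueue 9, 6 → queue [9, 6]
Visit 9; enqueue 16, 8, 3 → queue [6, 16, 8, 3]
Visit 6; enqueue 7, 1 → queue [16, 8, 3, 7, 1]
Visit 16; enqueue 11, 5, 2 → queue [8, 3, 7, 1, 11, 5, 2]
Visit 8 → queue [3, 7, 1, 11, 5, 2]
Visit 3; enqueue 10 → queue [7, 1, 11, 5, 2, 10]
Visit 7; enqueue 15, 13 → queue [1, 11, 5, 2, 10, 15, 13]
Visit 1; enqueue 12 → queue [11, 5, 2, 10, 15, 13, 12]
Visit 11 → queue [5, 2, 10, 15, 13, 12]
Visit 5 → queue [2, 10, 15, 13, 12]
Visit 2 → queue [10, 15, 13, 12]
Visit 10 → queue [15, 13, 12]
Visit 15 → queue [13, 12]
Visit 13; enqueue 4 → queue [12, 4]
Visit 12 → queue [4]
Visit 4 → queue []

14, 9, 6, 16, 8, 3, 7, 1, 11, 5, 2, 10, 15, 13, 12, 4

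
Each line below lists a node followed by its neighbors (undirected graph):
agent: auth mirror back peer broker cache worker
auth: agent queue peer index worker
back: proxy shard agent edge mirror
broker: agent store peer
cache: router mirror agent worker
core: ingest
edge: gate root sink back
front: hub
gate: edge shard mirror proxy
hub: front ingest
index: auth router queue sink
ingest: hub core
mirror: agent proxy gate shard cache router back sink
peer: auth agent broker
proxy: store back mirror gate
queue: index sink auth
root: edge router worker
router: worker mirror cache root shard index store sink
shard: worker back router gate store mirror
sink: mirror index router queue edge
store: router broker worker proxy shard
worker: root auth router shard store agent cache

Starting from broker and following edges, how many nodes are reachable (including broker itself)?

BFS from broker visits: broker, agent, peer, store, auth, back, cache, mirror, worker, proxy, router, shard, index, queue, edge, gate, sink, root
Reachable nodes: 18 of 22 total.

18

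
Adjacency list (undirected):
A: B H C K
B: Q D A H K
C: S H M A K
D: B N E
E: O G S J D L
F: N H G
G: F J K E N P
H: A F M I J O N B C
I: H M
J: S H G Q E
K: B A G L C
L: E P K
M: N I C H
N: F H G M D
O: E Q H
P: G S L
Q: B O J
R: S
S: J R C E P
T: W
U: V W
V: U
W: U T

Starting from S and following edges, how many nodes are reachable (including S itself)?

BFS from S visits: S, C, E, J, P, R, A, H, K, M, D, G, L, O, Q, B, F, I, N
Reachable nodes: 19 of 23 total.

19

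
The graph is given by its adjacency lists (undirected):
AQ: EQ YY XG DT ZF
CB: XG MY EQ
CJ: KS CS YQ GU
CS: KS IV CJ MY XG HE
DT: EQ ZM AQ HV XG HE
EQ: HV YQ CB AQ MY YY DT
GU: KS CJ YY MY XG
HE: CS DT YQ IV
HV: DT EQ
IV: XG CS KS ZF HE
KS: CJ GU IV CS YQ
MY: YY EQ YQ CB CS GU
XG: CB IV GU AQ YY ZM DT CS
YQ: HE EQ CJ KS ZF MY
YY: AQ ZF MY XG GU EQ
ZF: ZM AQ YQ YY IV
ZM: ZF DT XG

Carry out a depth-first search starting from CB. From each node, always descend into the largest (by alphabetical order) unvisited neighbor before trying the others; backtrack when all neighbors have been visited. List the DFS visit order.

Visit CB
CB → XG
XG → ZM
ZM → ZF
ZF → YY
YY → MY
MY → YQ
YQ → KS
KS → IV
IV → HE
HE → DT
DT → HV
HV → EQ
EQ → AQ
HE → CS
CS → CJ
CJ → GU

CB -> XG -> ZM -> ZF -> YY -> MY -> YQ -> KS -> IV -> HE -> DT -> HV -> EQ -> AQ -> CS -> CJ -> GU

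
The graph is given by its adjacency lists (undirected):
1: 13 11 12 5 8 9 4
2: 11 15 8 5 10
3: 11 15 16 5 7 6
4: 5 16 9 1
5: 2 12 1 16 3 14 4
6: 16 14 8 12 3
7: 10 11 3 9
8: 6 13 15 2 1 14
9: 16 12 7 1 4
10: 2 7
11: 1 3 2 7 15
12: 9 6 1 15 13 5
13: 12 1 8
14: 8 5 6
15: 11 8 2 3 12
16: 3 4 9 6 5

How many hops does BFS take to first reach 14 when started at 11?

3

Level 0: 11
Level 1: 1, 2, 3, 7, 15
Level 2: 4, 5, 6, 8, 9, 10, 12, 13, 16
Level 3: 14
14 first appears at level 3.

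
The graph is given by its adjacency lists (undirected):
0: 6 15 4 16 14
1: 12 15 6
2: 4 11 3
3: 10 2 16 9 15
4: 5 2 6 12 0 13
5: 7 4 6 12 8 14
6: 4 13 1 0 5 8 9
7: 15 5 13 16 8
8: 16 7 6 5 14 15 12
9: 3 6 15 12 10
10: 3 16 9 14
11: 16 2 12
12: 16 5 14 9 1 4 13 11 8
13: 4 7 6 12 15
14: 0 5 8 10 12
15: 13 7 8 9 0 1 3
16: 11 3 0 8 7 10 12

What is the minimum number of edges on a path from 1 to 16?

Level 0: 1
Level 1: 6, 12, 15
Level 2: 0, 3, 4, 5, 7, 8, 9, 11, 13, 14, 16
Level 3: 2, 10
16 first appears at level 2.

2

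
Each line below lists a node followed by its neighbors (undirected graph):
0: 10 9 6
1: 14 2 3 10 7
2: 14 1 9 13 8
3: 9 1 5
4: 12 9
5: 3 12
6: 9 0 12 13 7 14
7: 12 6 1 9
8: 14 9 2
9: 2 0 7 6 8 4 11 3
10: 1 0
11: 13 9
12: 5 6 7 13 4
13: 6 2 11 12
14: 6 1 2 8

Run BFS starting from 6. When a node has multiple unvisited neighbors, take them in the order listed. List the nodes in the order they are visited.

6 -> 9 -> 0 -> 12 -> 13 -> 7 -> 14 -> 2 -> 8 -> 4 -> 11 -> 3 -> 10 -> 5 -> 1

Visit 6; enqueue 9, 0, 12, 13, 7, 14 → queue [9, 0, 12, 13, 7, 14]
Visit 9; enqueue 2, 8, 4, 11, 3 → queue [0, 12, 13, 7, 14, 2, 8, 4, 11, 3]
Visit 0; enqueue 10 → queue [12, 13, 7, 14, 2, 8, 4, 11, 3, 10]
Visit 12; enqueue 5 → queue [13, 7, 14, 2, 8, 4, 11, 3, 10, 5]
Visit 13 → queue [7, 14, 2, 8, 4, 11, 3, 10, 5]
Visit 7; enqueue 1 → queue [14, 2, 8, 4, 11, 3, 10, 5, 1]
Visit 14 → queue [2, 8, 4, 11, 3, 10, 5, 1]
Visit 2 → queue [8, 4, 11, 3, 10, 5, 1]
Visit 8 → queue [4, 11, 3, 10, 5, 1]
Visit 4 → queue [11, 3, 10, 5, 1]
Visit 11 → queue [3, 10, 5, 1]
Visit 3 → queue [10, 5, 1]
Visit 10 → queue [5, 1]
Visit 5 → queue [1]
Visit 1 → queue []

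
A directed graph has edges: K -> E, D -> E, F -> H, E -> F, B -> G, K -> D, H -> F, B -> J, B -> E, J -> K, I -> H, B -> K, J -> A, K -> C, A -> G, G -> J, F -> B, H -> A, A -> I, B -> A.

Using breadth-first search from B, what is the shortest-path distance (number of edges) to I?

2

Level 0: B
Level 1: A, E, G, J, K
Level 2: C, D, F, I
Level 3: H
I first appears at level 2.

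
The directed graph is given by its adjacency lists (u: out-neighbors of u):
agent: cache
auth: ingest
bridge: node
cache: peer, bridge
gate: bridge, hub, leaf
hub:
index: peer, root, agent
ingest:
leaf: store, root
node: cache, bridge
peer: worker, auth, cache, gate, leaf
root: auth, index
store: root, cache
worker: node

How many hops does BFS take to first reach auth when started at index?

Level 0: index
Level 1: agent, peer, root
Level 2: auth, cache, gate, leaf, worker
Level 3: bridge, hub, ingest, node, store
auth first appears at level 2.

2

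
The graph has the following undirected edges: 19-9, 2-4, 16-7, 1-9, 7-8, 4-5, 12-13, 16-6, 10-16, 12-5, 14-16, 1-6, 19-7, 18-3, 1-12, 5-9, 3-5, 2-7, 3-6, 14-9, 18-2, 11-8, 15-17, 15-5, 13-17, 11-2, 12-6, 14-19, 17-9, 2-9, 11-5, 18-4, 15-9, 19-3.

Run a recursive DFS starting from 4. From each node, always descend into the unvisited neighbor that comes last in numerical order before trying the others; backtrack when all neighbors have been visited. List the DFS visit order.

4 → 18 → 3 → 19 → 14 → 16 → 10 → 7 → 8 → 11 → 5 → 15 → 17 → 13 → 12 → 6 → 1 → 9 → 2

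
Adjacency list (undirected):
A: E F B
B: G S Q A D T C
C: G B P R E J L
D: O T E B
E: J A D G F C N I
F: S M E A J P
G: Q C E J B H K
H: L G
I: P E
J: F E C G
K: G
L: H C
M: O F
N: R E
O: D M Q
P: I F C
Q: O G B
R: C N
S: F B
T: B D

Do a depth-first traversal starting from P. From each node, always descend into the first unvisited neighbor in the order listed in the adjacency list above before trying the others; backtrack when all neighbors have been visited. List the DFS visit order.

P I E J F S B G Q O D T M C R N L H K A

Visit P
P → I
I → E
E → J
J → F
F → S
S → B
B → G
G → Q
Q → O
O → D
D → T
O → M
G → C
C → R
R → N
C → L
L → H
G → K
B → A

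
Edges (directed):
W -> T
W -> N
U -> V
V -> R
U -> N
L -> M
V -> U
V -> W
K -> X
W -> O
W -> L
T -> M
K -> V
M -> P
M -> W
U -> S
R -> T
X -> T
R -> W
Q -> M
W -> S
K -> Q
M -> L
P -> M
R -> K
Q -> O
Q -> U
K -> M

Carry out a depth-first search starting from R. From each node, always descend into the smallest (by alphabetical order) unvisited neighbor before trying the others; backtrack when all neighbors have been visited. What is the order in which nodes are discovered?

Visit R
R → K
K → M
M → L
M → P
M → W
W → N
W → O
W → S
W → T
K → Q
Q → U
U → V
K → X

R K M L P W N O S T Q U V X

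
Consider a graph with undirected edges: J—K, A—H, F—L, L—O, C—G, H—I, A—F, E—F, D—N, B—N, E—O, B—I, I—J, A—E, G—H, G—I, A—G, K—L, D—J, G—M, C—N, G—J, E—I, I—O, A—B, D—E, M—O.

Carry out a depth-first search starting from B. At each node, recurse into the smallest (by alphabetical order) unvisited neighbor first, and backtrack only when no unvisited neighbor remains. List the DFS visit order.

B A E D J G C N H I O L F K M

Visit B
B → A
A → E
E → D
D → J
J → G
G → C
C → N
G → H
H → I
I → O
O → L
L → F
L → K
O → M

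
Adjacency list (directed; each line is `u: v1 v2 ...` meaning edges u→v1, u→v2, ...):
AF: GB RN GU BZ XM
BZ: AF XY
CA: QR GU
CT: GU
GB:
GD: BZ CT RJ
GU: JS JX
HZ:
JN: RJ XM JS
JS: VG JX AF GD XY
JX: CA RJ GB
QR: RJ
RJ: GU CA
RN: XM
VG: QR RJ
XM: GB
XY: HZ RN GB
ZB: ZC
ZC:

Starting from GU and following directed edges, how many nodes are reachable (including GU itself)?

16

BFS from GU visits: GU, JS, JX, AF, GD, VG, XY, CA, GB, RJ, BZ, RN, XM, CT, QR, HZ
Reachable nodes: 16 of 19 total.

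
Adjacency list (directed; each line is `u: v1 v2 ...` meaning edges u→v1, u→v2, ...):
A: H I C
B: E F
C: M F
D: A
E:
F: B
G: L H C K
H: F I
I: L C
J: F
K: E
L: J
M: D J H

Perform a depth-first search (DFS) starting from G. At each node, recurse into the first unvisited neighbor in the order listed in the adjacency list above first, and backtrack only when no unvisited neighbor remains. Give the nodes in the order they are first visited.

G, L, J, F, B, E, H, I, C, M, D, A, K

Visit G
G → L
L → J
J → F
F → B
B → E
G → H
H → I
I → C
C → M
M → D
D → A
G → K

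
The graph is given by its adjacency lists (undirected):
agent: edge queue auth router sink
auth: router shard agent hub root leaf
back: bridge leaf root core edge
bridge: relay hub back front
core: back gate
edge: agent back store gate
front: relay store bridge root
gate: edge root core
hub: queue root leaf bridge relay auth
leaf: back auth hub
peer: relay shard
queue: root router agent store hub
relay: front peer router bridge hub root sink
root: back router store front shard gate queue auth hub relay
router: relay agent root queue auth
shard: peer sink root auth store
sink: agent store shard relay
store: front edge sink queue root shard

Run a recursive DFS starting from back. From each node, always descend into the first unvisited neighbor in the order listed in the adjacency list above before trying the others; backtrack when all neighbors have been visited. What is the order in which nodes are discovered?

Visit back
back → bridge
bridge → relay
relay → front
front → store
store → edge
edge → agent
agent → queue
queue → root
root → router
router → auth
auth → shard
shard → peer
shard → sink
auth → hub
hub → leaf
root → gate
gate → core

back, bridge, relay, front, store, edge, agent, queue, root, router, auth, shard, peer, sink, hub, leaf, gate, core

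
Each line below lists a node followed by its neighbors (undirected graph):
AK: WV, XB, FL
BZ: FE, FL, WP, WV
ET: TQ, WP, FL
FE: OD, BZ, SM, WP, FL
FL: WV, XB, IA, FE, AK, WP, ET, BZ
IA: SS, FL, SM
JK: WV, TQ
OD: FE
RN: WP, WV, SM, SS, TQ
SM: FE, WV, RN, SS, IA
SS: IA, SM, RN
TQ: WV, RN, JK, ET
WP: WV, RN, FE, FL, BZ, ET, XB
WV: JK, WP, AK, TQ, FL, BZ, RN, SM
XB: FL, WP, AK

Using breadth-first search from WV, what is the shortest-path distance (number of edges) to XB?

Level 0: WV
Level 1: AK, BZ, FL, JK, RN, SM, TQ, WP
Level 2: ET, FE, IA, SS, XB
Level 3: OD
XB first appears at level 2.

2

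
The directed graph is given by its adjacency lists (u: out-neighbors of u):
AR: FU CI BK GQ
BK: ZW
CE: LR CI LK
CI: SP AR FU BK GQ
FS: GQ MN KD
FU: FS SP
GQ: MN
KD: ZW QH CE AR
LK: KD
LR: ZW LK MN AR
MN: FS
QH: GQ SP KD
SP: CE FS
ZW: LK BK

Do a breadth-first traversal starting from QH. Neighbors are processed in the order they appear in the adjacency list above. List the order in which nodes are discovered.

Visit QH; enqueue GQ, SP, KD → queue [GQ, SP, KD]
Visit GQ; enqueue MN → queue [SP, KD, MN]
Visit SP; enqueue CE, FS → queue [KD, MN, CE, FS]
Visit KD; enqueue ZW, AR → queue [MN, CE, FS, ZW, AR]
Visit MN → queue [CE, FS, ZW, AR]
Visit CE; enqueue LR, CI, LK → queue [FS, ZW, AR, LR, CI, LK]
Visit FS → queue [ZW, AR, LR, CI, LK]
Visit ZW; enqueue BK → queue [AR, LR, CI, LK, BK]
Visit AR; enqueue FU → queue [LR, CI, LK, BK, FU]
Visit LR → queue [CI, LK, BK, FU]
Visit CI → queue [LK, BK, FU]
Visit LK → queue [BK, FU]
Visit BK → queue [FU]
Visit FU → queue []

QH -> GQ -> SP -> KD -> MN -> CE -> FS -> ZW -> AR -> LR -> CI -> LK -> BK -> FU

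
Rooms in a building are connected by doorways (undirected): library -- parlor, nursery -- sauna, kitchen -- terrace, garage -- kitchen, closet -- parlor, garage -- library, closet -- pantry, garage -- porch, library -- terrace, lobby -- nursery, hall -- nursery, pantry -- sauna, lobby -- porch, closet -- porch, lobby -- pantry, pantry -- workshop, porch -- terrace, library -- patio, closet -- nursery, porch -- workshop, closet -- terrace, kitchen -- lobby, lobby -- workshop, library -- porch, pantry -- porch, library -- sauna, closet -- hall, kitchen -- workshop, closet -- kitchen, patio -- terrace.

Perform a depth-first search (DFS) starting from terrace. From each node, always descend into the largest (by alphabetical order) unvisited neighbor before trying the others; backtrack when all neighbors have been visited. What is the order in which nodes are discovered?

terrace, porch, workshop, pantry, sauna, nursery, lobby, kitchen, garage, library, patio, parlor, closet, hall

Visit terrace
terrace → porch
porch → workshop
workshop → pantry
pantry → sauna
sauna → nursery
nursery → lobby
lobby → kitchen
kitchen → garage
garage → library
library → patio
library → parlor
parlor → closet
closet → hall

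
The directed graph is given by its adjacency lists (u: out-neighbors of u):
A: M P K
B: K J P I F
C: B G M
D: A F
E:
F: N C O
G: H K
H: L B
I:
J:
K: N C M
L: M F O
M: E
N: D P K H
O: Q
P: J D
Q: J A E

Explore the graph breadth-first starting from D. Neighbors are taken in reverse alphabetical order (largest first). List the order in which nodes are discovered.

Visit D; enqueue F, A → queue [F, A]
Visit F; enqueue O, N, C → queue [A, O, N, C]
Visit A; enqueue P, M, K → queue [O, N, C, P, M, K]
Visit O; enqueue Q → queue [N, C, P, M, K, Q]
Visit N; enqueue H → queue [C, P, M, K, Q, H]
Visit C; enqueue G, B → queue [P, M, K, Q, H, G, B]
Visit P; enqueue J → queue [M, K, Q, H, G, B, J]
Visit M; enqueue E → queue [K, Q, H, G, B, J, E]
Visit K → queue [Q, H, G, B, J, E]
Visit Q → queue [H, G, B, J, E]
Visit H; enqueue L → queue [G, B, J, E, L]
Visit G → queue [B, J, E, L]
Visit B; enqueue I → queue [J, E, L, I]
Visit J → queue [E, L, I]
Visit E → queue [L, I]
Visit L → queue [I]
Visit I → queue []

D, F, A, O, N, C, P, M, K, Q, H, G, B, J, E, L, I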